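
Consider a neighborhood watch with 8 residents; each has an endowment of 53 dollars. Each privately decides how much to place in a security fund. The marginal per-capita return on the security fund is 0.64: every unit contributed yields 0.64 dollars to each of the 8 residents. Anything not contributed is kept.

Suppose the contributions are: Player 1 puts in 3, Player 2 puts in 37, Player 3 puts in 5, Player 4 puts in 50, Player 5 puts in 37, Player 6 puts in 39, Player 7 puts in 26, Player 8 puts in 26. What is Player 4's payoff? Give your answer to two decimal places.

145.72 dollars

Total contributed: 3 + 37 + 5 + 50 + 37 + 39 + 26 + 26 = 223.
Each receives 0.64 × 223 = 142.72 from the security fund.
Player 4 keeps 53 − 50 = 3, so Player 4's payoff is 3 + 142.72 = 145.72.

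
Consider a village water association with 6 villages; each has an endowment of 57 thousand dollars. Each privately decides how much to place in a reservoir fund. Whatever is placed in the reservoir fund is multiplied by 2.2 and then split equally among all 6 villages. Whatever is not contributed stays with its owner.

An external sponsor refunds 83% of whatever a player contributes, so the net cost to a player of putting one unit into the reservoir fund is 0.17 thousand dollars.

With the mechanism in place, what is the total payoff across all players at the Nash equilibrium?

The effective private return per unit is now (2.2/6) / 0.17 = 2.1569 > 1, so every player's dominant strategy flips to full contribution.
So the Nash equilibrium is full contribution by all 6; the group earns 6 × (57 × 0.83 + 2.2 × 57) = 1036.26.

1036.26 thousand dollars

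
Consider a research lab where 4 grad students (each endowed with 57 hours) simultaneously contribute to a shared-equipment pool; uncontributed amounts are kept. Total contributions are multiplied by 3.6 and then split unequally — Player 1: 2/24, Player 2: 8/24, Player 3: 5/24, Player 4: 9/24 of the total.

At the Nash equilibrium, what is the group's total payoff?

524.40 hours

A player with share s gets back 3.6·s per unit contributed, so full contribution is dominant for anyone with s > 1/3.6 = 0.2778 and zero contribution is dominant for anyone below.
Player 2 and Player 4 clear that bar, contributing 57 each; the remaining 2 contribute 0. Total contributed: 114.
The shared-equipment pool pays out 3.6 × 114 = 410.40 in total (split across the unequal shares, but the aggregate is all that matters for the group sum).
The 2 free-riders keep 57 each, adding 114. Group total = 114 + 410.40 = 524.40.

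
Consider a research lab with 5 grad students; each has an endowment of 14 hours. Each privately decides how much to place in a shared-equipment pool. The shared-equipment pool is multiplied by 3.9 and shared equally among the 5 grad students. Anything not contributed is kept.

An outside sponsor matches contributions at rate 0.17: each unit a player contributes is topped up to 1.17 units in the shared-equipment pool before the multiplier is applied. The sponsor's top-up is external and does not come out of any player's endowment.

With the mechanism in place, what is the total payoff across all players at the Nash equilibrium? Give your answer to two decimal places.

70.00 hours

Even with the mechanism, each unit contributed returns only 3.9 × 1.17 / 5 = 0.9126 per unit of net cost, so contributing nothing is still dominant.
At the Nash equilibrium no one contributes; group total payoff = 5 × 14 = 70.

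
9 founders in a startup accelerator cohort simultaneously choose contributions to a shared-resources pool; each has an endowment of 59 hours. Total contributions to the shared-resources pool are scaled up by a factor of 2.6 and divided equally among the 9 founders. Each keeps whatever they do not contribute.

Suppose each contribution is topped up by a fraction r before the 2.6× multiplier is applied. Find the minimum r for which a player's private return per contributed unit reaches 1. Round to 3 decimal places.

2.462

With matching at rate r, one contributed unit becomes (1 + r) in the shared-resources pool and returns 2.6 × (1 + r) / 9 to the contributor.
Setting this equal to 1: 1 + r = 9/2.6 = 3.4615.
So the minimum matching rate is r = 3.4615 − 1 = 2.462.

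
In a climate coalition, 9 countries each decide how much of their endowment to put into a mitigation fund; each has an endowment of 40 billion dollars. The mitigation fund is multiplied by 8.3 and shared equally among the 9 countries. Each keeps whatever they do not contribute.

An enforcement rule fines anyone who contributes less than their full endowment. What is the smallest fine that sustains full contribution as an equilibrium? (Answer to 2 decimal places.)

3.11 billion dollars

Given the others contribute fully, the best deviation is to contribute 0 (any partial contribution still incurs the fine and gives up units whose private return 0.9222 is below 1).
Deviating from 40 to 0 saves 40 billion dollars but forfeits the deviator's share of the drop in the mitigation fund: 8.3/9 × 40 = 36.89.
So the deviation gain is 40 − 36.89 = 3.11, and the fine must be at least 3.11 billion dollars to wipe it out.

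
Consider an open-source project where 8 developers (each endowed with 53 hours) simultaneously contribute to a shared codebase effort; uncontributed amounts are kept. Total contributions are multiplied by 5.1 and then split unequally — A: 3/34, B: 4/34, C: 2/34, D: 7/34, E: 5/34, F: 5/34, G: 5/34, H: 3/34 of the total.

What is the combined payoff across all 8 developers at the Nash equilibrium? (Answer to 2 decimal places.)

A player with share s gets back 5.1·s per unit contributed, so full contribution is dominant for anyone with s > 1/5.1 = 0.1961 and zero contribution is dominant for anyone below.
Only D (7/34) clears that bar, contributing 53; the remaining 7 contribute 0. Total contributed: 53.
The shared codebase effort pays out 5.1 × 53 = 270.30 in total (split across the unequal shares, but the aggregate is all that matters for the group sum).
The 7 free-riders keep 53 each, adding 371. Group total = 371 + 270.30 = 641.30.

641.30 hours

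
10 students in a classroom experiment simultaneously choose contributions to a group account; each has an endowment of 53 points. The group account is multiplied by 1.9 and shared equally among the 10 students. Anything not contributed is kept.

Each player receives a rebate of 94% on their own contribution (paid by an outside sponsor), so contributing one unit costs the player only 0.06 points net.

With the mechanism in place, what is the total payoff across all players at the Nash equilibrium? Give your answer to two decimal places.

With the mechanism, a contributed unit returns (1.9/10) / 0.06 = 3.1667 per unit of net cost to the contributor — now above 1 — so contributing fully is weakly dominant for every player.
At the Nash equilibrium everyone contributes 53. Group total payoff = 10 × (53 × 0.94 + 1.9 × 53) = 1505.20.

1505.20 points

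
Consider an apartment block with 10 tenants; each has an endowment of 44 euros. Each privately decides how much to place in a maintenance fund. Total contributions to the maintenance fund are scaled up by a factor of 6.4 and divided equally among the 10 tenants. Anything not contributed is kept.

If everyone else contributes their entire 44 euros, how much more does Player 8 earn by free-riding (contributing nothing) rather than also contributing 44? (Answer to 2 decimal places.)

15.84 euros

Switching from a contribution of 44 to 0 lets Player 8 keep an extra 44 euros, but lowers the maintenance fund by 44, which costs Player 8 their own share of that drop: 6.4/10 × 44 = 28.16.
Net gain = 44 − 28.16 = 15.84. The private return per contributed unit (0.6400) is below 1, so free-riding is indeed the best response regardless of what the others do.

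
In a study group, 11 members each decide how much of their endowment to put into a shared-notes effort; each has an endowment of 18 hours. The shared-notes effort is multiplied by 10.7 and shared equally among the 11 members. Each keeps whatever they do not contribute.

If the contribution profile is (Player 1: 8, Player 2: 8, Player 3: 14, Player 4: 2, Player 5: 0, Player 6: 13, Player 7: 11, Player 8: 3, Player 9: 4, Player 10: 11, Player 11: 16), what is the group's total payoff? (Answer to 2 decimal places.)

1071.00 hours

Total contributed: 8 + 8 + 14 + 2 + 0 + 13 + 11 + 3 + 4 + 11 + 16 = 90; total kept: 11 × 18 − 90 = 108.
The shared-notes effort pays out 10.7 × 90 = 963.00 in aggregate.
Group total = 108 + 963.00 = 1071.00.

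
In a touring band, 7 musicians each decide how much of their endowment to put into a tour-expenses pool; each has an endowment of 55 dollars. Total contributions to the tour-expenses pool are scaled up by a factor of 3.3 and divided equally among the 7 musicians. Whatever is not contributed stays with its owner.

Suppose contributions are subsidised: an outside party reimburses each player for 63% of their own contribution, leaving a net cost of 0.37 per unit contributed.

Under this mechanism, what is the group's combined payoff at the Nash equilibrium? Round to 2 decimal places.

Under the mechanism each unit contributed yields (3.3/7) / 0.37 = 1.2741 back to its contributor per unit of net cost, which exceeds 1, making full contribution the dominant choice for everyone.
At the Nash equilibrium everyone contributes 55. Group total payoff = 7 × (55 × 0.63 + 3.3 × 55) = 1513.05.

1513.05 dollars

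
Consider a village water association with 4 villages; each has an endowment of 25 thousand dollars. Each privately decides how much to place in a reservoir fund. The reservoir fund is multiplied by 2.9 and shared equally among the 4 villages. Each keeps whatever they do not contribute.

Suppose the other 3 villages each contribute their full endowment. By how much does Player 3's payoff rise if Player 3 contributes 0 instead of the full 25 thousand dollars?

6.88 thousand dollars

Switching from a contribution of 25 to 0 lets Player 3 keep an extra 25 thousand dollars, but lowers the reservoir fund by 25, which costs Player 3 their own share of that drop: 2.9/4 × 25 = 18.12.
Net gain = 25 − 18.12 = 6.88. The private return per contributed unit (0.7250) is below 1, so free-riding is indeed the best response regardless of what the others do.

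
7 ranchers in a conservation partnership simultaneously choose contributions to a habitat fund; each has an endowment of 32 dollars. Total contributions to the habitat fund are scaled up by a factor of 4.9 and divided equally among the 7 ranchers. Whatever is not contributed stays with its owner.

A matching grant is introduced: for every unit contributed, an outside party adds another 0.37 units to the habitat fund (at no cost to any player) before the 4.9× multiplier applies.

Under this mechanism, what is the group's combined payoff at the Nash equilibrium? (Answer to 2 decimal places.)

Even with the mechanism, each unit contributed returns only 4.9 × 1.37 / 7 = 0.9590 per unit of net cost, so contributing nothing is still dominant.
Everyone keeps their endowment and the group total is 7 × 32 = 224.

224.00 dollars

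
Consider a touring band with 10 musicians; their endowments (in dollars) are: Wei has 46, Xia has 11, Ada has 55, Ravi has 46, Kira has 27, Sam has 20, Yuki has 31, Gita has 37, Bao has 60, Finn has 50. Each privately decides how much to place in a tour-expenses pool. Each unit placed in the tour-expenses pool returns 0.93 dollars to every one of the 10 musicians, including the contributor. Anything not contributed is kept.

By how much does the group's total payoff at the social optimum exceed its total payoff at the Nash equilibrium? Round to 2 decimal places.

3178.90 dollars

The private return per contributed unit is 0.93 < 1 for everyone, so the Nash equilibrium is zero contribution and the group total is Σ E_j = 46 + 11 + 55 + 46 + 27 + 20 + 31 + 37 + 60 + 50 = 383.
Each contributed unit returns 9.300 to the group, so the social optimum is full contribution by everyone: group total = 9.300 × 383 = 3561.90.
Efficiency loss = (9.300 − 1) × 383 = 3178.90.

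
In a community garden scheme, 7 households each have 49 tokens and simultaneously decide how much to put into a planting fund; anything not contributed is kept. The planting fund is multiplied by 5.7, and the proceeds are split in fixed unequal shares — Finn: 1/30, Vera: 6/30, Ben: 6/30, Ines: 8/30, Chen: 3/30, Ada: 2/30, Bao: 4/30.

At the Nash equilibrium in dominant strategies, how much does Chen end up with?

Player j's private return per contributed unit is 5.7 × (j's share). Contributing is weakly dominant for j when that share is at least 1/5.7 = 0.1754, and contributing 0 is dominant otherwise.
Vera, Ben and Ines are above the threshold, contributing 49 each; the remaining 4 contribute 0. Total contributed: 147.
Chen keeps 49 and receives 5.7 × 147 × 3/30 = 83.79 from the planting fund, for a payoff of 132.79.

132.79 tokens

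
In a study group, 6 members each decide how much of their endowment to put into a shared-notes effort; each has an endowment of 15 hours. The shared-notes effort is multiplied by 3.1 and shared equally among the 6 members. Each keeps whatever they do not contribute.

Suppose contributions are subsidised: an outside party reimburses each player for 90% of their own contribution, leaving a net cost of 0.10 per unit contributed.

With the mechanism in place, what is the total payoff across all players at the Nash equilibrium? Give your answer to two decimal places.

360.00 hours

With the mechanism, a contributed unit returns (3.1/6) / 0.10 = 5.1667 per unit of net cost to the contributor — now above 1 — so contributing fully is weakly dominant for every player.
At the Nash equilibrium everyone contributes 15. Group total payoff = 6 × (15 × 0.90 + 3.1 × 15) = 360.00.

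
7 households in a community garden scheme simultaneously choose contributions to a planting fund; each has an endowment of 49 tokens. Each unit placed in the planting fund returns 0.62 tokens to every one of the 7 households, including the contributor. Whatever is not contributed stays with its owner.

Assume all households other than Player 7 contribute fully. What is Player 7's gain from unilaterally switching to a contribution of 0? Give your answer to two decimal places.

18.62 tokens

Switching from a contribution of 49 to 0 lets Player 7 keep an extra 49 tokens, but lowers the planting fund by 49, which costs Player 7 their own share of that drop: 0.62 × 49 = 30.38.
Net gain = 49 − 30.38 = 18.62. The private return per contributed unit (0.62) is below 1, so free-riding is indeed the best response regardless of what the others do.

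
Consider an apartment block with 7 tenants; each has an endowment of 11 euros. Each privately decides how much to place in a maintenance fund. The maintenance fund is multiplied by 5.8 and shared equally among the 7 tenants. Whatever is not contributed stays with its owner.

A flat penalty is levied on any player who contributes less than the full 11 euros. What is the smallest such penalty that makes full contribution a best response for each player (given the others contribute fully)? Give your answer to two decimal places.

1.89 euros

Given the others contribute fully, the best deviation is to contribute 0 (any partial contribution still incurs the fine and gives up units whose private return 0.8286 is below 1).
Deviating from 11 to 0 saves 11 euros but forfeits the deviator's share of the drop in the maintenance fund: 5.8/7 × 11 = 9.11.
So the deviation gain is 11 − 9.11 = 1.89, and the fine must be at least 1.89 euros to wipe it out.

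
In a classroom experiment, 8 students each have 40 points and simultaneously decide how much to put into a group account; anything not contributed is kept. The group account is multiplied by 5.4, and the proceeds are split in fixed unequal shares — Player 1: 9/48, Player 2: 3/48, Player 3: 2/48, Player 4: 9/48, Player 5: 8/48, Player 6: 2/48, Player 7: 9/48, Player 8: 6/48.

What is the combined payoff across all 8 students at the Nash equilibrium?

Each unit j contributes comes back to j as 5.4 × (j's share), so j prefers to contribute only if that share exceeds 1/5.4 = 0.1852; otherwise keeping the unit dominates.
The shares above 0.1852 belong to Player 1, Player 4 and Player 7, contributing 40 each; the remaining 5 contribute 0. Total contributed: 120.
The group account pays out 5.4 × 120 = 648.00 in total (split across the unequal shares, but the aggregate is all that matters for the group sum).
The 5 free-riders keep 40 each, adding 200. Group total = 200 + 648.00 = 848.00.

848.00 points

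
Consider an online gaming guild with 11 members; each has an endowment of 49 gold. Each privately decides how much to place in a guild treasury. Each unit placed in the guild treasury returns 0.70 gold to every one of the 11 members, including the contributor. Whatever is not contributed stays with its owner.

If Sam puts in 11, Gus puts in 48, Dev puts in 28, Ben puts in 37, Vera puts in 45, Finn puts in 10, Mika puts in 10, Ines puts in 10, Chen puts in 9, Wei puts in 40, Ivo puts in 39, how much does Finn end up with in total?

239.90 gold

Total contributed: 11 + 48 + 28 + 37 + 45 + 10 + 10 + 10 + 9 + 40 + 39 = 287.
Each receives 0.70 × 287 = 200.90 from the guild treasury.
Finn keeps 49 − 10 = 39, so Finn's payoff is 39 + 200.90 = 239.90.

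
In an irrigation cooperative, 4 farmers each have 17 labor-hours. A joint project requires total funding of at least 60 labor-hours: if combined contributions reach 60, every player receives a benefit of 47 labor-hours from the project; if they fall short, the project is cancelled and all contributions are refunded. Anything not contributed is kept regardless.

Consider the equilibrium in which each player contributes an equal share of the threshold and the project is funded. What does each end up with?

Equal share of the threshold: 60/4 = 15.
At this profile no one gains by cutting their contribution: any cut drops the total below 60, the project is cancelled, contributions are refunded, and the deviator ends with 17, which is less than 17 − 15 + 47 = 49. Contributing more than 15 just wastes the excess. So contributing exactly 15 is a best response.
Each player's payoff: 17 − 15 + 47 = 49.

49 labor-hours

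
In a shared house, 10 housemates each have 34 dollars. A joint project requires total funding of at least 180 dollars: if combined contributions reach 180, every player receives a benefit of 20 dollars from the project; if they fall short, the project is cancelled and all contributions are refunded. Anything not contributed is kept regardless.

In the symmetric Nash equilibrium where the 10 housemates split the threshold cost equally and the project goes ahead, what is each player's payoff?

Equal share of the threshold: 180/10 = 18.
At this profile no one gains by cutting their contribution: any cut drops the total below 180, the project is cancelled, contributions are refunded, and the deviator ends with 34, which is less than 34 − 18 + 20 = 36. Contributing more than 18 just wastes the excess. So contributing exactly 18 is a best response.
Each player's payoff: 34 − 18 + 20 = 36.

36 dollars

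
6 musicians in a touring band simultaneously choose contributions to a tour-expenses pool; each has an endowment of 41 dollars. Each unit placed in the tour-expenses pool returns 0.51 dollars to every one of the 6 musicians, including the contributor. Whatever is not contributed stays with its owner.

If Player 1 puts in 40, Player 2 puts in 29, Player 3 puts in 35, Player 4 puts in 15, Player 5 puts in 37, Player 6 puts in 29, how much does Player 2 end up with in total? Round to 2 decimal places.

106.35 dollars

Total contributed: 40 + 29 + 35 + 15 + 37 + 29 = 185.
Each receives 0.51 × 185 = 94.35 from the tour-expenses pool.
Player 2 keeps 41 − 29 = 12, so Player 2's payoff is 12 + 94.35 = 106.35.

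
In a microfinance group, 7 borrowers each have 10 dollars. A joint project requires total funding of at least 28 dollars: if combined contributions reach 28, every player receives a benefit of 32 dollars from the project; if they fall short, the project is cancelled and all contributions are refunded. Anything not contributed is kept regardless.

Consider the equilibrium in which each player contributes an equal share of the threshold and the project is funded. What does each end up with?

38 dollars

Equal share of the threshold: 28/7 = 4.
At this profile no one gains by cutting their contribution: any cut drops the total below 28, the project is cancelled, contributions are refunded, and the deviator ends with 10, which is less than 10 − 4 + 32 = 38. Contributing more than 4 just wastes the excess. So contributing exactly 4 is a best response.
Each player's payoff: 10 − 4 + 32 = 38.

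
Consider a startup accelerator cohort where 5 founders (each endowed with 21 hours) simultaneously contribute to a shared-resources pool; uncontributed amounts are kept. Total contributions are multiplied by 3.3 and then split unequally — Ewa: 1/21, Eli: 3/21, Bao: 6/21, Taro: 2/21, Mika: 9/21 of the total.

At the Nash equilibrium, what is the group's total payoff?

153.30 hours

Player j's private return per contributed unit is 3.3 × (j's share). Contributing is weakly dominant for j when that share is at least 1/3.3 = 0.3030, and contributing 0 is dominant otherwise.
Only Mika (9/21) clears that bar, contributing 21; the remaining 4 contribute 0. Total contributed: 21.
The shared-resources pool pays out 3.3 × 21 = 69.30 in total (split across the unequal shares, but the aggregate is all that matters for the group sum).
The 4 free-riders keep 21 each, adding 84. Group total = 84 + 69.30 = 153.30.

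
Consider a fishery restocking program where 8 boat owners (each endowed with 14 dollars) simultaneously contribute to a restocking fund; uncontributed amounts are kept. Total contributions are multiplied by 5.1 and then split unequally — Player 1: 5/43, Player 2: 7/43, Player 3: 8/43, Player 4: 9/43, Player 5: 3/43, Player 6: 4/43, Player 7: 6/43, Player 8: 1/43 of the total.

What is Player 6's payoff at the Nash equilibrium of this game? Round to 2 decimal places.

For player j, contributing a unit is worthwhile iff 5.1 × (j's share) ≥ 1, i.e. iff j's share is at least 0.1961.
Only Player 4 (9/43) clears that bar, contributing 14; the remaining 7 contribute 0. Total contributed: 14.
Player 6 keeps 14 and receives 5.1 × 14 × 4/43 = 6.64 from the restocking fund, for a payoff of 20.64.

20.64 dollars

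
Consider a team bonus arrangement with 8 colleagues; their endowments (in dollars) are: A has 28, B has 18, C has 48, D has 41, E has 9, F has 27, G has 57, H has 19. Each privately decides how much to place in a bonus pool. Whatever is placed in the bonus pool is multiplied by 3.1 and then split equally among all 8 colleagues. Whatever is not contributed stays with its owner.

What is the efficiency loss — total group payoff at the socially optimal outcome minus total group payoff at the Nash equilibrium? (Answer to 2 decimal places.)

The private return per contributed unit is 3.1/8 = 0.3875 < 1 for every player regardless of endowment, so the Nash equilibrium is zero contribution and the group total is Σ E_j = 28 + 18 + 48 + 41 + 9 + 27 + 57 + 19 = 247.
Each contributed unit returns 3.100 to the group, so the social optimum is full contribution by everyone: group total = 3.100 × 247 = 765.70.
Efficiency loss = (3.100 − 1) × 247 = 518.70.

518.70 dollars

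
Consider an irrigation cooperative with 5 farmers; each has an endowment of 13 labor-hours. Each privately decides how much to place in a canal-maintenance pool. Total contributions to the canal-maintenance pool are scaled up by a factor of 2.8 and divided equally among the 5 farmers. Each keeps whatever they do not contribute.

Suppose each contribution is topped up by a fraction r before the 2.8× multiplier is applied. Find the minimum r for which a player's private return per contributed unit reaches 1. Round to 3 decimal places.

With matching at rate r, one contributed unit becomes (1 + r) in the canal-maintenance pool and returns 2.8 × (1 + r) / 5 to the contributor.
Setting this equal to 1: 1 + r = 5/2.8 = 1.7857.
So the minimum matching rate is r = 1.7857 − 1 = 0.786.

0.786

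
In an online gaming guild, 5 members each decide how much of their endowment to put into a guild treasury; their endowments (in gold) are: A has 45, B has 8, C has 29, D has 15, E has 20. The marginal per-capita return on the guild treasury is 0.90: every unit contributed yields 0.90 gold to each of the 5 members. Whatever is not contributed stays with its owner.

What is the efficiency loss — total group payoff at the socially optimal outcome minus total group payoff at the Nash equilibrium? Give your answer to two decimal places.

The private return per contributed unit is 0.90 < 1 for everyone, so the Nash equilibrium is zero contribution and the group total is Σ E_j = 45 + 8 + 29 + 15 + 20 = 117.
Each contributed unit returns 4.500 to the group, so the social optimum is full contribution by everyone: group total = 4.500 × 117 = 526.50.
Efficiency loss = (4.500 − 1) × 117 = 409.50.

409.50 gold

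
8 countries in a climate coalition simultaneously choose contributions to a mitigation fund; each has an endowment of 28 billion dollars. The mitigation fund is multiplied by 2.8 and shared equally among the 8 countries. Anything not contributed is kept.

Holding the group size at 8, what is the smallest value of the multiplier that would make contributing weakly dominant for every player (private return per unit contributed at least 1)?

A contributed unit returns (multiplier)/8 to its contributor.
This reaches 1 exactly when the multiplier is 8.

8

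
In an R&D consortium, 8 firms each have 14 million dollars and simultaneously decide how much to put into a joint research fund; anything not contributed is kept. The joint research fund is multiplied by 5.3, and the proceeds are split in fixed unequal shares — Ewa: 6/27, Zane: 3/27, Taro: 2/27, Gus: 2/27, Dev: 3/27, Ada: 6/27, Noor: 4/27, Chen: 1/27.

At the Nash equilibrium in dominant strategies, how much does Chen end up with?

19.50 million dollars

A player with share s gets back 5.3·s per unit contributed, so full contribution is dominant for anyone with s > 1/5.3 = 0.1887 and zero contribution is dominant for anyone below.
Ewa and Ada are above the threshold, contributing 14 each; the remaining 6 contribute 0. Total contributed: 28.
Chen keeps 14 and receives 5.3 × 28 × 1/27 = 5.50 from the joint research fund, for a payoff of 19.50.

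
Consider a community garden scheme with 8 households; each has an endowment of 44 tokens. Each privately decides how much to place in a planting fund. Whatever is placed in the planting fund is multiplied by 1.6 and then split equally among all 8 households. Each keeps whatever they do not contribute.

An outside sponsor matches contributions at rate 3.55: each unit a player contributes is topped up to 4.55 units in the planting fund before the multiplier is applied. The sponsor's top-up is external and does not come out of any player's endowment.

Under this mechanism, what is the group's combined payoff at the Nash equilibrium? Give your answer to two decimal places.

352.00 tokens

Even with the mechanism, each unit contributed returns only 1.6 × 4.55 / 8 = 0.9100 per unit of net cost, so contributing nothing is still dominant.
At the Nash equilibrium no one contributes; group total payoff = 8 × 44 = 352.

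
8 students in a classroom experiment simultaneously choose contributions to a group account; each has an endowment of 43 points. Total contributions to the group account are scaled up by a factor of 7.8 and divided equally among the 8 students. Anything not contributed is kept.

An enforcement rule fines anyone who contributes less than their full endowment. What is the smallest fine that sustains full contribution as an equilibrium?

Given the others contribute fully, the best deviation is to contribute 0 (any partial contribution still incurs the fine and gives up units whose private return 0.9750 is below 1).
Deviating from 43 to 0 saves 43 points but forfeits the deviator's share of the drop in the group account: 7.8/8 × 43 = 41.92.
So the deviation gain is 43 − 41.92 = 1.08, and the fine must be at least 1.08 points to wipe it out.

1.08 points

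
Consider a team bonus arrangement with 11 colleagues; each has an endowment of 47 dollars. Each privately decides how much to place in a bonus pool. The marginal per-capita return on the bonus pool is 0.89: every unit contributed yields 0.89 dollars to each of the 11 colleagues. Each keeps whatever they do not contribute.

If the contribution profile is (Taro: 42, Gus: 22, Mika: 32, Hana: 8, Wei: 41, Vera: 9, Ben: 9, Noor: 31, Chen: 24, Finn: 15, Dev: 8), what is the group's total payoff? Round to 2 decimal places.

2635.39 dollars

Total contributed: 42 + 22 + 32 + 8 + 41 + 9 + 9 + 31 + 24 + 15 + 8 = 241; total kept: 11 × 47 − 241 = 276.
The bonus pool pays out 0.89 × 11 × 241 = 2359.39 in aggregate.
Group total = 276 + 2359.39 = 2635.39.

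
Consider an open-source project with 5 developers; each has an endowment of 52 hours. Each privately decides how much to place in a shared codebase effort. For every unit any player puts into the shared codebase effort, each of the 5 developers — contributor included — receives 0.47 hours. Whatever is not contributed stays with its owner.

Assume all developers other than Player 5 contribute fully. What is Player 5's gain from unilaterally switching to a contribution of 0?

Switching from a contribution of 52 to 0 lets Player 5 keep an extra 52 hours, but lowers the shared codebase effort by 52, which costs Player 5 their own share of that drop: 0.47 × 52 = 24.44.
Net gain = 52 − 24.44 = 27.56. The private return per contributed unit (0.47) is below 1, so free-riding is indeed the best response regardless of what the others do.

27.56 hours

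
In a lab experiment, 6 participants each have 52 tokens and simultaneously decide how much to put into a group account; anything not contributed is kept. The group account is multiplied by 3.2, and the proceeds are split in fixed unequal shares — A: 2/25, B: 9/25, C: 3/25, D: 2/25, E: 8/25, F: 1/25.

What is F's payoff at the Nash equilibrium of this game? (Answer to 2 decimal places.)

Player j's private return per contributed unit is 3.2 × (j's share). Contributing is weakly dominant for j when that share is at least 1/3.2 = 0.3125, and contributing 0 is dominant otherwise.
The shares above 0.3125 belong to B and E, contributing 52 each; the remaining 4 contribute 0. Total contributed: 104.
F keeps 52 and receives 3.2 × 104 × 1/25 = 13.31 from the group account, for a payoff of 65.31.

65.31 tokens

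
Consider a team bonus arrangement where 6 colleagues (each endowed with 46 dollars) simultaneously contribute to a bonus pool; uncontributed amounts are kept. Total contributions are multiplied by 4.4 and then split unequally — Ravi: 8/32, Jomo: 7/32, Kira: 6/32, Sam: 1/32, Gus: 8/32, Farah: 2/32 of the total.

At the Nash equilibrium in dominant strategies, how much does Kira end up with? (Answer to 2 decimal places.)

121.90 dollars

For player j, contributing a unit is worthwhile iff 4.4 × (j's share) ≥ 1, i.e. iff j's share is at least 0.2273.
Ravi and Gus clear that bar, contributing 46 each; the remaining 4 contribute 0. Total contributed: 92.
Kira keeps 46 and receives 4.4 × 92 × 6/32 = 75.90 from the bonus pool, for a payoff of 121.90.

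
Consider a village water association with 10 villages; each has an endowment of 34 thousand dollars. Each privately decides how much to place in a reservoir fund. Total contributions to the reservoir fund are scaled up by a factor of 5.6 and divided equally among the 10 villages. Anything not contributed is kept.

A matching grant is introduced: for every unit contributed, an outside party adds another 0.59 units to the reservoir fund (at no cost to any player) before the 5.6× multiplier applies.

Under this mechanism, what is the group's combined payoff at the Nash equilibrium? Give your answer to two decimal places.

340.00 thousand dollars

With the mechanism, a contributed unit returns 5.6 × 1.59 / 10 = 0.8904 per unit of net cost — still below 1 — so contributing 0 remains dominant for every player.
Everyone keeps their endowment and the group total is 10 × 34 = 340.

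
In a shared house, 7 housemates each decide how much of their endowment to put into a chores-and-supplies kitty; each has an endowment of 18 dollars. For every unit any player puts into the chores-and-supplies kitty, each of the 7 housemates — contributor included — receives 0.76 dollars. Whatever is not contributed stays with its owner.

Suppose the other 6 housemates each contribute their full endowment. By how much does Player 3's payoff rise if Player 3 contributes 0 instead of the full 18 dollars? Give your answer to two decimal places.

4.32 dollars

Switching from a contribution of 18 to 0 lets Player 3 keep an extra 18 dollars, but lowers the chores-and-supplies kitty by 18, which costs Player 3 their own share of that drop: 0.76 × 18 = 13.68.
Net gain = 18 − 13.68 = 4.32. The private return per contributed unit (0.76) is below 1, so free-riding is indeed the best response regardless of what the others do.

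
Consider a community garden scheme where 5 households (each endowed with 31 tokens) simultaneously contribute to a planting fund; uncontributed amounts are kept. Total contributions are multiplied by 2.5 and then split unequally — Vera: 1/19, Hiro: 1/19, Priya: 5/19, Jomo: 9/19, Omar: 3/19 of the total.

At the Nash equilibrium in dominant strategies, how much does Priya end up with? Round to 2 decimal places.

51.39 tokens

Player j's private return per contributed unit is 2.5 × (j's share). Contributing is weakly dominant for j when that share is at least 1/2.5 = 0.4000, and contributing 0 is dominant otherwise.
The only share above 0.4000 is Jomo's 9/19, contributing 31; the remaining 4 contribute 0. Total contributed: 31.
Priya keeps 31 and receives 2.5 × 31 × 5/19 = 20.39 from the planting fund, for a payoff of 51.39.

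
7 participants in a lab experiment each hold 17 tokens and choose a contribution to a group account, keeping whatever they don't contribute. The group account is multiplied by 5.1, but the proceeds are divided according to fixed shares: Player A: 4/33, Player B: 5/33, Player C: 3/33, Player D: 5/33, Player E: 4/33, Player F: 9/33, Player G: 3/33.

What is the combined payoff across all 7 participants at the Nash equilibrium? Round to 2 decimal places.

Each unit j contributes comes back to j as 5.1 × (j's share), so j prefers to contribute only if that share exceeds 1/5.1 = 0.1961; otherwise keeping the unit dominates.
Only Player F (9/33) clears that bar, contributing 17; the remaining 6 contribute 0. Total contributed: 17.
The group account pays out 5.1 × 17 = 86.70 in total (split across the unequal shares, but the aggregate is all that matters for the group sum).
The 6 free-riders keep 17 each, adding 102. Group total = 102 + 86.70 = 188.70.

188.70 tokens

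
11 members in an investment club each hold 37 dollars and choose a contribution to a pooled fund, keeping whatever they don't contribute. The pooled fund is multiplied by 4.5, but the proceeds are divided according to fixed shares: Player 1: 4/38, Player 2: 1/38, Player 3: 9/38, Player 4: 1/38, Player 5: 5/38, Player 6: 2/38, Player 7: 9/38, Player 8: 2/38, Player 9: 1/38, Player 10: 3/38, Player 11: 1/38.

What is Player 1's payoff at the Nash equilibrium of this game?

72.05 dollars

Each unit j contributes comes back to j as 4.5 × (j's share), so j prefers to contribute only if that share exceeds 1/4.5 = 0.2222; otherwise keeping the unit dominates.
Player 3 and Player 7 are above the threshold, contributing 37 each; the remaining 9 contribute 0. Total contributed: 74.
Player 1 keeps 37 and receives 4.5 × 74 × 4/38 = 35.05 from the pooled fund, for a payoff of 72.05.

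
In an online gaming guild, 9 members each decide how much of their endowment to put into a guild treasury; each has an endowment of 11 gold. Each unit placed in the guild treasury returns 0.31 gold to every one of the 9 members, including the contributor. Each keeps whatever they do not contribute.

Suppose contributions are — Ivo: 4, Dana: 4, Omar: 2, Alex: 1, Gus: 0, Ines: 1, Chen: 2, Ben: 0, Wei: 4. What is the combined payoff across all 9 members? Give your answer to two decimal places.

Total contributed: 4 + 4 + 2 + 1 + 0 + 1 + 2 + 0 + 4 = 18; total kept: 9 × 11 − 18 = 81.
The guild treasury pays out 0.31 × 9 × 18 = 50.22 in aggregate.
Group total = 81 + 50.22 = 131.22.

131.22 gold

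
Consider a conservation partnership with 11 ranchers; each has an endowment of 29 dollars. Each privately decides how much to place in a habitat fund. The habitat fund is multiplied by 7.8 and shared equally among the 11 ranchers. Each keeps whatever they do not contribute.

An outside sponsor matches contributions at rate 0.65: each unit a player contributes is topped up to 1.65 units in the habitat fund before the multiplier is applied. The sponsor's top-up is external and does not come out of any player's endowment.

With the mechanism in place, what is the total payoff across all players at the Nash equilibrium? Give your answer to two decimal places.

4105.53 dollars

The effective private return per unit is now 7.8 × 1.65 / 11 = 1.1700 > 1, so every player's dominant strategy flips to full contribution.
So the Nash equilibrium is full contribution by all 11; the group earns 7.8 × 1.65 × 319 = 4105.53.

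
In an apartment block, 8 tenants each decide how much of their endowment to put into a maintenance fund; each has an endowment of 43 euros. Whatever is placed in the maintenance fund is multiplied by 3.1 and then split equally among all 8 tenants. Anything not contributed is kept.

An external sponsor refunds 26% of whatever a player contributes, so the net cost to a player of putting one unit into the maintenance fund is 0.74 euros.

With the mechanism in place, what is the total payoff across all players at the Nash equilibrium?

The effective private return is (3.1/8) / 0.74 = 0.5236, which is still under 1, so the mechanism doesn't change anyone's dominant strategy: zero contribution.
At the Nash equilibrium no one contributes; group total payoff = 8 × 43 = 344.

344.00 euros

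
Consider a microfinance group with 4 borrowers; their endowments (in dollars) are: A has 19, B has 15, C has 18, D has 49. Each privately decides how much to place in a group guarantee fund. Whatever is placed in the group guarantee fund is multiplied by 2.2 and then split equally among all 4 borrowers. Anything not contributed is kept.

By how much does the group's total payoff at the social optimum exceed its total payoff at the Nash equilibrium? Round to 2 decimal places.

The private return per contributed unit is 2.2/4 = 0.5500 < 1 for every player regardless of endowment, so the Nash equilibrium is zero contribution and the group total is Σ E_j = 19 + 15 + 18 + 49 = 101.
Each contributed unit returns 2.200 to the group, so the social optimum is full contribution by everyone: group total = 2.200 × 101 = 222.20.
Efficiency loss = (2.200 − 1) × 101 = 121.20.

121.20 dollars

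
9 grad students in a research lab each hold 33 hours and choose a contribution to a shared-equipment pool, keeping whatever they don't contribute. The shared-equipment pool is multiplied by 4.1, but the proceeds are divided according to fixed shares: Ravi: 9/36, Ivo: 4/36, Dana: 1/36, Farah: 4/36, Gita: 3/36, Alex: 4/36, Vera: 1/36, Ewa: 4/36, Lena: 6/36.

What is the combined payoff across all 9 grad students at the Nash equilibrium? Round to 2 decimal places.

Each unit j contributes comes back to j as 4.1 × (j's share), so j prefers to contribute only if that share exceeds 1/4.1 = 0.2439; otherwise keeping the unit dominates.
The only share above 0.2439 is Ravi's 9/36, contributing 33; the remaining 8 contribute 0. Total contributed: 33.
The shared-equipment pool pays out 4.1 × 33 = 135.30 in total (split across the unequal shares, but the aggregate is all that matters for the group sum).
The 8 free-riders keep 33 each, adding 264. Group total = 264 + 135.30 = 399.30.

399.30 hours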